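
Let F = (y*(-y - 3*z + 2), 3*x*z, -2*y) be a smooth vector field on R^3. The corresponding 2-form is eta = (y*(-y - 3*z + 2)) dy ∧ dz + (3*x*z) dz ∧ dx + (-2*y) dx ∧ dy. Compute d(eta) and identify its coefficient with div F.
d(eta) = (0) dx ∧ dy ∧ dz; div F = 0

For a 2-form in R^3 of the form above, applying d gives a 3-form with coefficient ∂P/∂x + ∂Q/∂y + ∂R/∂z:
  ∂P/∂x = 0
  ∂Q/∂y = 0
  ∂R/∂z = 0
Sum = 0, which is exactly div F.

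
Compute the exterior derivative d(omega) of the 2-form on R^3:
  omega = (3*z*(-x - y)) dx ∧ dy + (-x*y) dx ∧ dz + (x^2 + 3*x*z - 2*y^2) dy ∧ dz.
d(omega) = (-3*y + 3*z) dx ∧ dy ∧ dz

For a 2-form omega = sum_{i<j} g_{ij} dx_i ∧ dx_j, the exterior derivative is
  d(omega) = sum_{i<j} d(g_{ij}) ∧ dx_i ∧ dx_j = sum_{i<j, k} (∂g_{ij}/∂x_k) dx_k ∧ dx_i ∧ dx_j.
Expand each term, using dx_k ∧ dx_i ∧ dx_j = sgn(permutation) dx_{(a)} ∧ dx_{(b)} ∧ dx_{(c)} with (a < b < c) sorted:
  d(3*z*(-x - y)) includes (∂/∂z)(3*z*(-x - y)) dz = (-3*x - 3*y) dz, which multiplied by dx ∧ dy gives (-3*x - 3*y) dx ∧ dy ∧ dz
  d(-x*y) includes (∂/∂y)(-x*y) dy = (-x) dy, which multiplied by dx ∧ dz gives (x) dx ∧ dy ∧ dz
  d(x^2 + 3*x*z - 2*y^2) includes (∂/∂x)(x^2 + 3*x*z - 2*y^2) dx = (2*x + 3*z) dx, which multiplied by dy ∧ dz gives (2*x + 3*z) dx ∧ dy ∧ dz
Collecting like 3-forms: d(omega) = (-3*y + 3*z) dx ∧ dy ∧ dz.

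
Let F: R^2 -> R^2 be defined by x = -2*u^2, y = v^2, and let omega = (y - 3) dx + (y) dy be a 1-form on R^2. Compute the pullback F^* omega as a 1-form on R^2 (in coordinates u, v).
F^* omega = (4*u*(3 - v^2)) du + (2*v^3) dv

Using F^*(f dg) = (f ∘ F) d(g ∘ F), substitute each coordinate x_i by F_i(u, v) in f_i, and replace dx_i by d F_i = (∂F_i/∂u) du + (∂F_i/∂v) dv.
  For the x component: f_1(F) = v^2 - 3; d F_1 = (-4*u) du + (0) dv
  For the y component: f_2(F) = v^2; d F_2 = (0) du + (2*v) dv
Combining and collecting du, dv coefficients:
  coeff of du: 4*u*(3 - v^2)
  coeff of dv: 2*v^3
F^* omega = (4*u*(3 - v^2)) du + (2*v^3) dv.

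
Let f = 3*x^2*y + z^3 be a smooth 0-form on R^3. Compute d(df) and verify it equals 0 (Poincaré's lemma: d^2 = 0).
d(df) = 0

Step 1: df = sum_i (∂f/∂x_i) dx_i = (6*x*y) dx + (3*x^2) dy + (3*z^2) dz.
Step 2: Apply d again. Using the 1-form formula, the coefficient of dx ∧ dy in d(df) is ∂^2 f/∂x ∂y - ∂^2 f/∂y ∂x = (6*x) - (6*x) = 0 (equality of mixed partials for smooth f).
Similarly for dx ∧ dz and dy ∧ dz — all coefficients vanish. So d(df) = 0.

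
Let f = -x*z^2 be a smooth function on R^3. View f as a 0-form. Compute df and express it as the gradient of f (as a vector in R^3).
df = (-z^2) dx + (0) dy + (-2*x*z) dz; grad f = (-z^2, 0, -2*x*z)

For a 0-form f, d f = (∂f/∂x) dx + (∂f/∂y) dy + (∂f/∂z) dz. The components of the vector representation are exactly the entries of grad f in Cartesian coordinates:
  ∂f/∂x = -z^2
  ∂f/∂y = 0
  ∂f/∂z = -2*x*z.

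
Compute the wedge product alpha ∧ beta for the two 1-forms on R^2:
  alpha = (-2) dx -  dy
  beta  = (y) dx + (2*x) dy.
alpha ∧ beta = (-4*x + y) dx ∧ dy

Distribute the wedge, using dx_i ∧ dx_j = -dx_j ∧ dx_i and dx_i ∧ dx_i = 0. For each pair (i, j) with i < j, the coefficient of dx_i ∧ dx_j in alpha ∧ beta is (alpha_i * beta_j - alpha_j * beta_i). Collecting: alpha ∧ beta = (-4*x + y) dx ∧ dy.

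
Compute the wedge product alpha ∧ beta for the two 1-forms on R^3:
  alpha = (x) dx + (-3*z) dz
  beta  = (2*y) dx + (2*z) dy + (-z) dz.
alpha ∧ beta = (2*x*z) dx ∧ dy + (z*(-x + 6*y)) dx ∧ dz + (6*z^2) dy ∧ dz

Distribute the wedge, using dx_i ∧ dx_j = -dx_j ∧ dx_i and dx_i ∧ dx_i = 0. For each pair (i, j) with i < j, the coefficient of dx_i ∧ dx_j in alpha ∧ beta is (alpha_i * beta_j - alpha_j * beta_i). Collecting: alpha ∧ beta = (2*x*z) dx ∧ dy + (z*(-x + 6*y)) dx ∧ dz + (6*z^2) dy ∧ dz.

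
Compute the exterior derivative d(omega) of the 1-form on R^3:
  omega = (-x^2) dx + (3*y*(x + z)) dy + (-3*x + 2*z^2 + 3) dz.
d(omega) = (3*y) dx ∧ dy + (-3) dx ∧ dz + (-3*y) dy ∧ dz

For a 1-form omega = sum_i f_i dx_i, the exterior derivative is
  d(omega) = sum_{i < j} (∂f_j/∂x_i - ∂f_i/∂x_j) dx_i ∧ dx_j.
  coefficient of dx ∧ dy: ∂f_2/∂x - ∂f_1/∂y = ∂(3*y*(x + z))/∂x - ∂(-x^2)/∂y = 3*y
  coefficient of dx ∧ dz: ∂f_3/∂x - ∂f_1/∂z = ∂(-3*x + 2*z^2 + 3)/∂x - ∂(-x^2)/∂z = -3
  coefficient of dy ∧ dz: ∂f_3/∂y - ∂f_2/∂z = ∂(-3*x + 2*z^2 + 3)/∂y - ∂(3*y*(x + z))/∂z = -3*y
Assembling: d(omega) = (3*y) dx ∧ dy + (-3) dx ∧ dz + (-3*y) dy ∧ dz.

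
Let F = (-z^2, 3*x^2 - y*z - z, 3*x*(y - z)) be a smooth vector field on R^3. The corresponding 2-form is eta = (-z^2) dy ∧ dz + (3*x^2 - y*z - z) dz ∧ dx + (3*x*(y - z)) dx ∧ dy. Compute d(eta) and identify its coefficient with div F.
d(eta) = (-3*x - z) dx ∧ dy ∧ dz; div F = -3*x - z

For a 2-form in R^3 of the form above, applying d gives a 3-form with coefficient ∂P/∂x + ∂Q/∂y + ∂R/∂z:
  ∂P/∂x = 0
  ∂Q/∂y = -z
  ∂R/∂z = -3*x
Sum = -3*x - z, which is exactly div F.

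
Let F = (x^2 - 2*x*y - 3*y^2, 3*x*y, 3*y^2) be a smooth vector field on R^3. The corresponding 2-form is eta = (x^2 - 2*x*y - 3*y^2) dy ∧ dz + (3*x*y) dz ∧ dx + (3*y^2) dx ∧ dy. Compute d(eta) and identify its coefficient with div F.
d(eta) = (5*x - 2*y) dx ∧ dy ∧ dz; div F = 5*x - 2*y

For a 2-form in R^3 of the form above, applying d gives a 3-form with coefficient ∂P/∂x + ∂Q/∂y + ∂R/∂z:
  ∂P/∂x = 2*x - 2*y
  ∂Q/∂y = 3*x
  ∂R/∂z = 0
Sum = 5*x - 2*y, which is exactly div F.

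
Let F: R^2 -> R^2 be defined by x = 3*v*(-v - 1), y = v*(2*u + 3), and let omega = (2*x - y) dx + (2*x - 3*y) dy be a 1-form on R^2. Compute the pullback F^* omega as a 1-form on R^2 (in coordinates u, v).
F^* omega = (v^2*(-12*u - 12*v - 30)) du + (6*v*(-2*u^2 - 7*u + 6*v^2 + 9*v - 3)) dv

Using F^*(f dg) = (f ∘ F) d(g ∘ F), substitute each coordinate x_i by F_i(u, v) in f_i, and replace dx_i by d F_i = (∂F_i/∂u) du + (∂F_i/∂v) dv.
  For the x component: f_1(F) = v*(-2*u - 6*v - 9); d F_1 = (0) du + (-6*v - 3) dv
  For the y component: f_2(F) = 3*v*(-2*u - 2*v - 5); d F_2 = (2*v) du + (2*u + 3) dv
Combining and collecting du, dv coefficients:
  coeff of du: v^2*(-12*u - 12*v - 30)
  coeff of dv: 6*v*(-2*u^2 - 7*u + 6*v^2 + 9*v - 3)
F^* omega = (v^2*(-12*u - 12*v - 30)) du + (6*v*(-2*u^2 - 7*u + 6*v^2 + 9*v - 3)) dv.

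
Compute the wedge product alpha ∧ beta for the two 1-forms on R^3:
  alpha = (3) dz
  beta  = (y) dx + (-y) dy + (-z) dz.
alpha ∧ beta = (-3*y) dx ∧ dz + (3*y) dy ∧ dz

Distribute the wedge, using dx_i ∧ dx_j = -dx_j ∧ dx_i and dx_i ∧ dx_i = 0. For each pair (i, j) with i < j, the coefficient of dx_i ∧ dx_j in alpha ∧ beta is (alpha_i * beta_j - alpha_j * beta_i). Collecting: alpha ∧ beta = (-3*y) dx ∧ dz + (3*y) dy ∧ dz.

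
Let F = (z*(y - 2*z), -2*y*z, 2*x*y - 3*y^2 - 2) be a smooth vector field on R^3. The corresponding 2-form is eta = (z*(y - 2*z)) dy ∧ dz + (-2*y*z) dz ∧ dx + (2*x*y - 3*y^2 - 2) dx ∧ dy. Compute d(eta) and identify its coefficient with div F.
d(eta) = (-2*z) dx ∧ dy ∧ dz; div F = -2*z

For a 2-form in R^3 of the form above, applying d gives a 3-form with coefficient ∂P/∂x + ∂Q/∂y + ∂R/∂z:
  ∂P/∂x = 0
  ∂Q/∂y = -2*z
  ∂R/∂z = 0
Sum = -2*z, which is exactly div F.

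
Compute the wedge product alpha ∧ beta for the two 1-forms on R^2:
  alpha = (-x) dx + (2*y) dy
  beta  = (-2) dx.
alpha ∧ beta = (4*y) dx ∧ dy

Distribute the wedge, using dx_i ∧ dx_j = -dx_j ∧ dx_i and dx_i ∧ dx_i = 0. For each pair (i, j) with i < j, the coefficient of dx_i ∧ dx_j in alpha ∧ beta is (alpha_i * beta_j - alpha_j * beta_i). Collecting: alpha ∧ beta = (4*y) dx ∧ dy.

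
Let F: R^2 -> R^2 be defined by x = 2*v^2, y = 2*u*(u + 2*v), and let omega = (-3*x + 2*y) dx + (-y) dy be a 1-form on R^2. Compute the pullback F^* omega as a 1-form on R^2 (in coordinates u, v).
F^* omega = (8*u*(-u^2 - 3*u*v - 2*v^2)) du + (-8*u^3 + 32*u*v^2 - 24*v^3) dv

Using F^*(f dg) = (f ∘ F) d(g ∘ F), substitute each coordinate x_i by F_i(u, v) in f_i, and replace dx_i by d F_i = (∂F_i/∂u) du + (∂F_i/∂v) dv.
  For the x component: f_1(F) = 4*u^2 + 8*u*v - 6*v^2; d F_1 = (0) du + (4*v) dv
  For the y component: f_2(F) = 2*u*(-u - 2*v); d F_2 = (4*u + 4*v) du + (4*u) dv
Combining and collecting du, dv coefficients:
  coeff of du: 8*u*(-u^2 - 3*u*v - 2*v^2)
  coeff of dv: -8*u^3 + 32*u*v^2 - 24*v^3
F^* omega = (8*u*(-u^2 - 3*u*v - 2*v^2)) du + (-8*u^3 + 32*u*v^2 - 24*v^3) dv.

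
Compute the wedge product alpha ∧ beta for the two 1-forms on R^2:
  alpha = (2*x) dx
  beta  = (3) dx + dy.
alpha ∧ beta = (2*x) dx ∧ dy

Distribute the wedge, using dx_i ∧ dx_j = -dx_j ∧ dx_i and dx_i ∧ dx_i = 0. For each pair (i, j) with i < j, the coefficient of dx_i ∧ dx_j in alpha ∧ beta is (alpha_i * beta_j - alpha_j * beta_i). Collecting: alpha ∧ beta = (2*x) dx ∧ dy.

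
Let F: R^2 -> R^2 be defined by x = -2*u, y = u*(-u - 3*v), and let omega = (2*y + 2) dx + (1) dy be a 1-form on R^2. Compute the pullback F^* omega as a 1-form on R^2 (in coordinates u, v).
F^* omega = (4*u^2 + 12*u*v - 2*u - 3*v - 4) du + (-3*u) dv

Using F^*(f dg) = (f ∘ F) d(g ∘ F), substitute each coordinate x_i by F_i(u, v) in f_i, and replace dx_i by d F_i = (∂F_i/∂u) du + (∂F_i/∂v) dv.
  For the x component: f_1(F) = -2*u^2 - 6*u*v + 2; d F_1 = (-2) du + (0) dv
  For the y component: f_2(F) = 1; d F_2 = (-2*u - 3*v) du + (-3*u) dv
Combining and collecting du, dv coefficients:
  coeff of du: 4*u^2 + 12*u*v - 2*u - 3*v - 4
  coeff of dv: -3*u
F^* omega = (4*u^2 + 12*u*v - 2*u - 3*v - 4) du + (-3*u) dv.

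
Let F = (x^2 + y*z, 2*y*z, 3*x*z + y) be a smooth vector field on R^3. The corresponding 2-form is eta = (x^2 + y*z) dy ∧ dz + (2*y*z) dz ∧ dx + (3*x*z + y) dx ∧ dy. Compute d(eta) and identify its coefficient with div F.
d(eta) = (5*x + 2*z) dx ∧ dy ∧ dz; div F = 5*x + 2*z

For a 2-form in R^3 of the form above, applying d gives a 3-form with coefficient ∂P/∂x + ∂Q/∂y + ∂R/∂z:
  ∂P/∂x = 2*x
  ∂Q/∂y = 2*z
  ∂R/∂z = 3*x
Sum = 5*x + 2*z, which is exactly div F.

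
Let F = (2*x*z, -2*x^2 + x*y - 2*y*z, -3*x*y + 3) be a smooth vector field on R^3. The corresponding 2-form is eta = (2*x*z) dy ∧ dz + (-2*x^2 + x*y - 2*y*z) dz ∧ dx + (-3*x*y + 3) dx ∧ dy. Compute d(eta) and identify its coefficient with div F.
d(eta) = (x) dx ∧ dy ∧ dz; div F = x

For a 2-form in R^3 of the form above, applying d gives a 3-form with coefficient ∂P/∂x + ∂Q/∂y + ∂R/∂z:
  ∂P/∂x = 2*z
  ∂Q/∂y = x - 2*z
  ∂R/∂z = 0
Sum = x, which is exactly div F.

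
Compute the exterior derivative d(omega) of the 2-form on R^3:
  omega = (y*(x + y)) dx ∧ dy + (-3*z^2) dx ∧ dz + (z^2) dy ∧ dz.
d(omega) = 0

For a 2-form omega = sum_{i<j} g_{ij} dx_i ∧ dx_j, the exterior derivative is
  d(omega) = sum_{i<j} d(g_{ij}) ∧ dx_i ∧ dx_j = sum_{i<j, k} (∂g_{ij}/∂x_k) dx_k ∧ dx_i ∧ dx_j.
Expand each term, using dx_k ∧ dx_i ∧ dx_j = sgn(permutation) dx_{(a)} ∧ dx_{(b)} ∧ dx_{(c)} with (a < b < c) sorted:

Collecting like 3-forms: d(omega) = 0.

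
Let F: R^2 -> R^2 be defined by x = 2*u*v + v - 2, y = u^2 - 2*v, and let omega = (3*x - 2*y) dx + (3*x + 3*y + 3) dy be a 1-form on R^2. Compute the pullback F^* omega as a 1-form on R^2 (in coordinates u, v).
F^* omega = (6*u^3 + 8*u^2*v + 12*u*v^2 - 6*u*v - 6*u + 14*v^2 - 12*v) du + (-4*u^3 + 12*u^2*v - 8*u^2 + 8*u*v - 12*u + 13*v) dv

Using F^*(f dg) = (f ∘ F) d(g ∘ F), substitute each coordinate x_i by F_i(u, v) in f_i, and replace dx_i by d F_i = (∂F_i/∂u) du + (∂F_i/∂v) dv.
  For the x component: f_1(F) = -2*u^2 + 6*u*v + 7*v - 6; d F_1 = (2*v) du + (2*u + 1) dv
  For the y component: f_2(F) = 3*u^2 + 6*u*v - 3*v - 3; d F_2 = (2*u) du + (-2) dv
Combining and collecting du, dv coefficients:
  coeff of du: 6*u^3 + 8*u^2*v + 12*u*v^2 - 6*u*v - 6*u + 14*v^2 - 12*v
  coeff of dv: -4*u^3 + 12*u^2*v - 8*u^2 + 8*u*v - 12*u + 13*v
F^* omega = (6*u^3 + 8*u^2*v + 12*u*v^2 - 6*u*v - 6*u + 14*v^2 - 12*v) du + (-4*u^3 + 12*u^2*v - 8*u^2 + 8*u*v - 12*u + 13*v) dv.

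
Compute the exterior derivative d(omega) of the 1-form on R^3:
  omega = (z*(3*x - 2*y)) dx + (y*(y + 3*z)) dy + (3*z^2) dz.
d(omega) = (2*z) dx ∧ dy + (-3*x + 2*y) dx ∧ dz + (-3*y) dy ∧ dz

For a 1-form omega = sum_i f_i dx_i, the exterior derivative is
  d(omega) = sum_{i < j} (∂f_j/∂x_i - ∂f_i/∂x_j) dx_i ∧ dx_j.
  coefficient of dx ∧ dy: ∂f_2/∂x - ∂f_1/∂y = ∂(y*(y + 3*z))/∂x - ∂(z*(3*x - 2*y))/∂y = 2*z
  coefficient of dx ∧ dz: ∂f_3/∂x - ∂f_1/∂z = ∂(3*z^2)/∂x - ∂(z*(3*x - 2*y))/∂z = -3*x + 2*y
  coefficient of dy ∧ dz: ∂f_3/∂y - ∂f_2/∂z = ∂(3*z^2)/∂y - ∂(y*(y + 3*z))/∂z = -3*y
Assembling: d(omega) = (2*z) dx ∧ dy + (-3*x + 2*y) dx ∧ dz + (-3*y) dy ∧ dz.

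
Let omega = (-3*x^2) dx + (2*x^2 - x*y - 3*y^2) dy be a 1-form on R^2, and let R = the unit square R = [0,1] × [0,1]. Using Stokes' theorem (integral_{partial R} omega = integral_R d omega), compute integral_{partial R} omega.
integral_(partial R) omega = 3/2

Stokes: integral_partial_R omega = integral_R d omega with d omega = (∂Q/∂x - ∂P/∂y) dx ∧ dy.
  ∂Q/∂x = 4*x - y
  ∂P/∂y = 0
  integrand = ∂Q/∂x - ∂P/∂y = 4*x - y.
Integrating over R: integral_0^1 integral_0^1 (4*x - y) dx dy = 3/2.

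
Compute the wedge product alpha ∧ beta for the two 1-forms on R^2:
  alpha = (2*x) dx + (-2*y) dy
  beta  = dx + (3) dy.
alpha ∧ beta = (6*x + 2*y) dx ∧ dy

Distribute the wedge, using dx_i ∧ dx_j = -dx_j ∧ dx_i and dx_i ∧ dx_i = 0. For each pair (i, j) with i < j, the coefficient of dx_i ∧ dx_j in alpha ∧ beta is (alpha_i * beta_j - alpha_j * beta_i). Collecting: alpha ∧ beta = (6*x + 2*y) dx ∧ dy.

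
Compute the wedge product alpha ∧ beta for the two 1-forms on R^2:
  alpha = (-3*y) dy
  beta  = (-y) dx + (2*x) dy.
alpha ∧ beta = (-3*y^2) dx ∧ dy

Distribute the wedge, using dx_i ∧ dx_j = -dx_j ∧ dx_i and dx_i ∧ dx_i = 0. For each pair (i, j) with i < j, the coefficient of dx_i ∧ dx_j in alpha ∧ beta is (alpha_i * beta_j - alpha_j * beta_i). Collecting: alpha ∧ beta = (-3*y^2) dx ∧ dy.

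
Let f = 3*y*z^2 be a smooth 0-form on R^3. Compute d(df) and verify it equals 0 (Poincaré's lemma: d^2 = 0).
d(df) = 0

Step 1: df = sum_i (∂f/∂x_i) dx_i = (0) dx + (3*z^2) dy + (6*y*z) dz.
Step 2: Apply d again. Using the 1-form formula, the coefficient of dx ∧ dy in d(df) is ∂^2 f/∂x ∂y - ∂^2 f/∂y ∂x = (0) - (0) = 0 (equality of mixed partials for smooth f).
Similarly for dx ∧ dz and dy ∧ dz — all coefficients vanish. So d(df) = 0.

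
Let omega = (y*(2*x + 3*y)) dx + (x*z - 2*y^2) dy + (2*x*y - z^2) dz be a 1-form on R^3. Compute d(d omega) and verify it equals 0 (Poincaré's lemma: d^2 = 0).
d(d omega) = 0

Step 1: d omega = sum_{i<j} (∂f_j/∂x_i - ∂f_i/∂x_j) dx_i ∧ dx_j:
  coeff of dx ∧ dy: -2*x - 6*y + z
  coeff of dx ∧ dz: 2*y
  coeff of dy ∧ dz: x
Step 2: Apply d again to each 2-form coefficient. The only possible 3-form in R^3 is dx ∧ dy ∧ dz, with coefficient
  ∂(coeff of dy∧dz)/∂x - ∂(coeff of dx∧dz)/∂y + ∂(coeff of dx∧dy)/∂z
  = ∂/∂x (x) - ∂/∂y (2*y) + ∂/∂z (-2*x - 6*y + z).
Each of these terms simplifies to sums of mixed partials that cancel in pairs. The result is 0 (by equality of mixed partials for smooth functions — Schwarz / Clairaut).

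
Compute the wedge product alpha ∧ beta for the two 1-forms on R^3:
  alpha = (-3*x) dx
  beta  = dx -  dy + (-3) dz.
alpha ∧ beta = (3*x) dx ∧ dy + (9*x) dx ∧ dz

Distribute the wedge, using dx_i ∧ dx_j = -dx_j ∧ dx_i and dx_i ∧ dx_i = 0. For each pair (i, j) with i < j, the coefficient of dx_i ∧ dx_j in alpha ∧ beta is (alpha_i * beta_j - alpha_j * beta_i). Collecting: alpha ∧ beta = (3*x) dx ∧ dy + (9*x) dx ∧ dz.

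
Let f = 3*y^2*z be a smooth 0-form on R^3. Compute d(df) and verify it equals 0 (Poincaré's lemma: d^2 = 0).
d(df) = 0

Step 1: df = sum_i (∂f/∂x_i) dx_i = (0) dx + (6*y*z) dy + (3*y^2) dz.
Step 2: Apply d again. Using the 1-form formula, the coefficient of dx ∧ dy in d(df) is ∂^2 f/∂x ∂y - ∂^2 f/∂y ∂x = (0) - (0) = 0 (equality of mixed partials for smooth f).
Similarly for dx ∧ dz and dy ∧ dz — all coefficients vanish. So d(df) = 0.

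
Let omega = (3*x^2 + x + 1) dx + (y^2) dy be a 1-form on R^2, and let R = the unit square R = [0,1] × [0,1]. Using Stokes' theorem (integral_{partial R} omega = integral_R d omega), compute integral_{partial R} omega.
integral_(partial R) omega = 0

Stokes: integral_partial_R omega = integral_R d omega with d omega = (∂Q/∂x - ∂P/∂y) dx ∧ dy.
  ∂Q/∂x = 0
  ∂P/∂y = 0
  integrand = ∂Q/∂x - ∂P/∂y = 0.
Integrating over R: integral_0^1 integral_0^1 (0) dx dy = 0.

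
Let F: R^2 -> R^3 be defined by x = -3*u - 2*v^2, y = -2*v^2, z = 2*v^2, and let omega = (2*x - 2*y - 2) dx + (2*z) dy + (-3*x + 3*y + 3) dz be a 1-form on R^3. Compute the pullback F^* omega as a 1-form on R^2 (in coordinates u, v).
F^* omega = (18*u + 6) du + (4*v*(15*u - 4*v^2 + 5)) dv

Using F^*(f dg) = (f ∘ F) d(g ∘ F), substitute each coordinate x_i by F_i(u, v) in f_i, and replace dx_i by d F_i = (∂F_i/∂u) du + (∂F_i/∂v) dv.
  For the x component: f_1(F) = -6*u - 2; d F_1 = (-3) du + (-4*v) dv
  For the y component: f_2(F) = 4*v^2; d F_2 = (0) du + (-4*v) dv
  For the z component: f_3(F) = 9*u + 3; d F_3 = (0) du + (4*v) dv
Combining and collecting du, dv coefficients:
  coeff of du: 18*u + 6
  coeff of dv: 4*v*(15*u - 4*v^2 + 5)
F^* omega = (18*u + 6) du + (4*v*(15*u - 4*v^2 + 5)) dv.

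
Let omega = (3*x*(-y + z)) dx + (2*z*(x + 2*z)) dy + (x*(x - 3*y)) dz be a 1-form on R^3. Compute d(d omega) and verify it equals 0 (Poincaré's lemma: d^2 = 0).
d(d omega) = 0

Step 1: d omega = sum_{i<j} (∂f_j/∂x_i - ∂f_i/∂x_j) dx_i ∧ dx_j:
  coeff of dx ∧ dy: 3*x + 2*z
  coeff of dx ∧ dz: -x - 3*y
  coeff of dy ∧ dz: -5*x - 8*z
Step 2: Apply d again to each 2-form coefficient. The only possible 3-form in R^3 is dx ∧ dy ∧ dz, with coefficient
  ∂(coeff of dy∧dz)/∂x - ∂(coeff of dx∧dz)/∂y + ∂(coeff of dx∧dy)/∂z
  = ∂/∂x (-5*x - 8*z) - ∂/∂y (-x - 3*y) + ∂/∂z (3*x + 2*z).
Each of these terms simplifies to sums of mixed partials that cancel in pairs. The result is 0 (by equality of mixed partials for smooth functions — Schwarz / Clairaut).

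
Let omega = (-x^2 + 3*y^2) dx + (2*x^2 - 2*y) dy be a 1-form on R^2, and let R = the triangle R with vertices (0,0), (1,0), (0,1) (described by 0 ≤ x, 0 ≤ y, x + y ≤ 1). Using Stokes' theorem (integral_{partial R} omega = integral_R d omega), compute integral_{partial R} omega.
integral_(partial R) omega = -1/3

Stokes: integral_partial_R omega = integral_R d omega with d omega = (∂Q/∂x - ∂P/∂y) dx ∧ dy.
  ∂Q/∂x = 4*x
  ∂P/∂y = 6*y
  integrand = ∂Q/∂x - ∂P/∂y = 4*x - 6*y.
Integrating over R: integral_0^1 integral_0^{1-x} (4*x - 6*y) dy dx = -1/3.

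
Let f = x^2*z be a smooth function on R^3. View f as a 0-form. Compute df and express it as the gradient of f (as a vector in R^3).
df = (2*x*z) dx + (0) dy + (x^2) dz; grad f = (2*x*z, 0, x^2)

For a 0-form f, d f = (∂f/∂x) dx + (∂f/∂y) dy + (∂f/∂z) dz. The components of the vector representation are exactly the entries of grad f in Cartesian coordinates:
  ∂f/∂x = 2*x*z
  ∂f/∂y = 0
  ∂f/∂z = x^2.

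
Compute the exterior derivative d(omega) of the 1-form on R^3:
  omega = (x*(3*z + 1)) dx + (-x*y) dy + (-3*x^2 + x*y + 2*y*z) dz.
d(omega) = (-y) dx ∧ dy + (-9*x + y) dx ∧ dz + (x + 2*z) dy ∧ dz

For a 1-form omega = sum_i f_i dx_i, the exterior derivative is
  d(omega) = sum_{i < j} (∂f_j/∂x_i - ∂f_i/∂x_j) dx_i ∧ dx_j.
  coefficient of dx ∧ dy: ∂f_2/∂x - ∂f_1/∂y = ∂(-x*y)/∂x - ∂(x*(3*z + 1))/∂y = -y
  coefficient of dx ∧ dz: ∂f_3/∂x - ∂f_1/∂z = ∂(-3*x^2 + x*y + 2*y*z)/∂x - ∂(x*(3*z + 1))/∂z = -9*x + y
  coefficient of dy ∧ dz: ∂f_3/∂y - ∂f_2/∂z = ∂(-3*x^2 + x*y + 2*y*z)/∂y - ∂(-x*y)/∂z = x + 2*z
Assembling: d(omega) = (-y) dx ∧ dy + (-9*x + y) dx ∧ dz + (x + 2*z) dy ∧ dz.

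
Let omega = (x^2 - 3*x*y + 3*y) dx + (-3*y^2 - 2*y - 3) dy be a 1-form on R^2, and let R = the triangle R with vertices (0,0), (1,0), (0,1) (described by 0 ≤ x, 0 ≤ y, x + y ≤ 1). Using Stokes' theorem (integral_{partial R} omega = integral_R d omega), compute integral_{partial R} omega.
integral_(partial R) omega = -1

Stokes: integral_partial_R omega = integral_R d omega with d omega = (∂Q/∂x - ∂P/∂y) dx ∧ dy.
  ∂Q/∂x = 0
  ∂P/∂y = 3 - 3*x
  integrand = ∂Q/∂x - ∂P/∂y = 3*x - 3.
Integrating over R: integral_0^1 integral_0^{1-x} (3*x - 3) dy dx = -1.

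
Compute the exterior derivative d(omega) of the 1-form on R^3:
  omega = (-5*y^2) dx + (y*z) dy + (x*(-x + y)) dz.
d(omega) = (10*y) dx ∧ dy + (-2*x + y) dx ∧ dz + (x - y) dy ∧ dz

For a 1-form omega = sum_i f_i dx_i, the exterior derivative is
  d(omega) = sum_{i < j} (∂f_j/∂x_i - ∂f_i/∂x_j) dx_i ∧ dx_j.
  coefficient of dx ∧ dy: ∂f_2/∂x - ∂f_1/∂y = ∂(y*z)/∂x - ∂(-5*y^2)/∂y = 10*y
  coefficient of dx ∧ dz: ∂f_3/∂x - ∂f_1/∂z = ∂(x*(-x + y))/∂x - ∂(-5*y^2)/∂z = -2*x + y
  coefficient of dy ∧ dz: ∂f_3/∂y - ∂f_2/∂z = ∂(x*(-x + y))/∂y - ∂(y*z)/∂z = x - y
Assembling: d(omega) = (10*y) dx ∧ dy + (-2*x + y) dx ∧ dz + (x - y) dy ∧ dz.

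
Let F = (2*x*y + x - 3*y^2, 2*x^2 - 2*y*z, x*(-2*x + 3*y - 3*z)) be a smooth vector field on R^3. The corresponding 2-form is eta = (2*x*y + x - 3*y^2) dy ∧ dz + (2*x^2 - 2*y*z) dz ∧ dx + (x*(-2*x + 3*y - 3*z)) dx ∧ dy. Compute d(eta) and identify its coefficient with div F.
d(eta) = (-3*x + 2*y - 2*z + 1) dx ∧ dy ∧ dz; div F = -3*x + 2*y - 2*z + 1

For a 2-form in R^3 of the form above, applying d gives a 3-form with coefficient ∂P/∂x + ∂Q/∂y + ∂R/∂z:
  ∂P/∂x = 2*y + 1
  ∂Q/∂y = -2*z
  ∂R/∂z = -3*x
Sum = -3*x + 2*y - 2*z + 1, which is exactly div F.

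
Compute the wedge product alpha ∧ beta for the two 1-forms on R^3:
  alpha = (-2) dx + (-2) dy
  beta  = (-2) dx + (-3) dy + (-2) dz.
alpha ∧ beta = (2) dx ∧ dy + (4) dx ∧ dz + (4) dy ∧ dz

Distribute the wedge, using dx_i ∧ dx_j = -dx_j ∧ dx_i and dx_i ∧ dx_i = 0. For each pair (i, j) with i < j, the coefficient of dx_i ∧ dx_j in alpha ∧ beta is (alpha_i * beta_j - alpha_j * beta_i). Collecting: alpha ∧ beta = (2) dx ∧ dy + (4) dx ∧ dz + (4) dy ∧ dz.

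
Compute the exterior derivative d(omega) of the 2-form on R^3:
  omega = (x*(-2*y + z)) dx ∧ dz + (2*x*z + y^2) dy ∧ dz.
d(omega) = (2*x + 2*z) dx ∧ dy ∧ dz

For a 2-form omega = sum_{i<j} g_{ij} dx_i ∧ dx_j, the exterior derivative is
  d(omega) = sum_{i<j} d(g_{ij}) ∧ dx_i ∧ dx_j = sum_{i<j, k} (∂g_{ij}/∂x_k) dx_k ∧ dx_i ∧ dx_j.
Expand each term, using dx_k ∧ dx_i ∧ dx_j = sgn(permutation) dx_{(a)} ∧ dx_{(b)} ∧ dx_{(c)} with (a < b < c) sorted:
  d(x*(-2*y + z)) includes (∂/∂y)(x*(-2*y + z)) dy = (-2*x) dy, which multiplied by dx ∧ dz gives (2*x) dx ∧ dy ∧ dz
  d(2*x*z + y^2) includes (∂/∂x)(2*x*z + y^2) dx = (2*z) dx, which multiplied by dy ∧ dz gives (2*z) dx ∧ dy ∧ dz
Collecting like 3-forms: d(omega) = (2*x + 2*z) dx ∧ dy ∧ dz.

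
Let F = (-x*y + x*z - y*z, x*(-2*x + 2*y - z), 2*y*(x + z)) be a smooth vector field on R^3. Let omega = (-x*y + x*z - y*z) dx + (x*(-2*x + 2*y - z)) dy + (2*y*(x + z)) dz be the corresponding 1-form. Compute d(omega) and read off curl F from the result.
d(omega) = (3*x + 2*z) dy ∧ dz + (x - 3*y) dz ∧ dx + (-3*x + 2*y) dx ∧ dy; curl F = (3*x + 2*z, x - 3*y, -3*x + 2*y)

d omega = sum_{i<j} (∂f_j/∂x_i - ∂f_i/∂x_j) dx_i ∧ dx_j. Under the identification (dy ∧ dz, dz ∧ dx, dx ∧ dy) ↔ (e_x, e_y, e_z), the coefficients are exactly the components of curl F. Compute:
  ∂R/∂y - ∂Q/∂z = (2*x + 2*z) - (-x) = 3*x + 2*z
  ∂P/∂z - ∂R/∂x = (x - y) - (2*y) = x - 3*y
  ∂Q/∂x - ∂P/∂y = (-4*x + 2*y - z) - (-x - z) = -3*x + 2*y.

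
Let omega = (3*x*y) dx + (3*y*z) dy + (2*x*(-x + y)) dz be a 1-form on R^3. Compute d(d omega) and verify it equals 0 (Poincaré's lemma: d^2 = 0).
d(d omega) = 0

Step 1: d omega = sum_{i<j} (∂f_j/∂x_i - ∂f_i/∂x_j) dx_i ∧ dx_j:
  coeff of dx ∧ dy: -3*x
  coeff of dx ∧ dz: -4*x + 2*y
  coeff of dy ∧ dz: 2*x - 3*y
Step 2: Apply d again to each 2-form coefficient. The only possible 3-form in R^3 is dx ∧ dy ∧ dz, with coefficient
  ∂(coeff of dy∧dz)/∂x - ∂(coeff of dx∧dz)/∂y + ∂(coeff of dx∧dy)/∂z
  = ∂/∂x (2*x - 3*y) - ∂/∂y (-4*x + 2*y) + ∂/∂z (-3*x).
Each of these terms simplifies to sums of mixed partials that cancel in pairs. The result is 0 (by equality of mixed partials for smooth functions — Schwarz / Clairaut).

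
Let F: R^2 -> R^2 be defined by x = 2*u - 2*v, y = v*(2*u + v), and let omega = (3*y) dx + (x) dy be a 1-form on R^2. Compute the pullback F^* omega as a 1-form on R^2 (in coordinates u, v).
F^* omega = (2*v*(8*u + v)) du + (4*u^2 - 12*u*v - 10*v^2) dv

Using F^*(f dg) = (f ∘ F) d(g ∘ F), substitute each coordinate x_i by F_i(u, v) in f_i, and replace dx_i by d F_i = (∂F_i/∂u) du + (∂F_i/∂v) dv.
  For the x component: f_1(F) = 3*v*(2*u + v); d F_1 = (2) du + (-2) dv
  For the y component: f_2(F) = 2*u - 2*v; d F_2 = (2*v) du + (2*u + 2*v) dv
Combining and collecting du, dv coefficients:
  coeff of du: 2*v*(8*u + v)
  coeff of dv: 4*u^2 - 12*u*v - 10*v^2
F^* omega = (2*v*(8*u + v)) du + (4*u^2 - 12*u*v - 10*v^2) dv.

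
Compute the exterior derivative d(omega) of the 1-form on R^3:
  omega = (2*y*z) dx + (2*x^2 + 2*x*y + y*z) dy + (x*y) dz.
d(omega) = (4*x + 2*y - 2*z) dx ∧ dy + (-y) dx ∧ dz + (x - y) dy ∧ dz

For a 1-form omega = sum_i f_i dx_i, the exterior derivative is
  d(omega) = sum_{i < j} (∂f_j/∂x_i - ∂f_i/∂x_j) dx_i ∧ dx_j.
  coefficient of dx ∧ dy: ∂f_2/∂x - ∂f_1/∂y = ∂(2*x^2 + 2*x*y + y*z)/∂x - ∂(2*y*z)/∂y = 4*x + 2*y - 2*z
  coefficient of dx ∧ dz: ∂f_3/∂x - ∂f_1/∂z = ∂(x*y)/∂x - ∂(2*y*z)/∂z = -y
  coefficient of dy ∧ dz: ∂f_3/∂y - ∂f_2/∂z = ∂(x*y)/∂y - ∂(2*x^2 + 2*x*y + y*z)/∂z = x - y
Assembling: d(omega) = (4*x + 2*y - 2*z) dx ∧ dy + (-y) dx ∧ dz + (x - y) dy ∧ dz.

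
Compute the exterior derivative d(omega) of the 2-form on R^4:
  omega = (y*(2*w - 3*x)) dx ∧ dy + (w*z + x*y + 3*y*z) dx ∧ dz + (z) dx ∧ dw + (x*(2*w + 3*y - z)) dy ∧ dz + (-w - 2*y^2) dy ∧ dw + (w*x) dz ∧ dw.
d(omega) = (2*y) dx ∧ dy ∧ dw + (2*w - x + 3*y - 4*z) dx ∧ dy ∧ dz + (w + z - 1) dx ∧ dz ∧ dw + (2*x) dy ∧ dz ∧ dw

For a 2-form omega = sum_{i<j} g_{ij} dx_i ∧ dx_j, the exterior derivative is
  d(omega) = sum_{i<j} d(g_{ij}) ∧ dx_i ∧ dx_j = sum_{i<j, k} (∂g_{ij}/∂x_k) dx_k ∧ dx_i ∧ dx_j.
Expand each term, using dx_k ∧ dx_i ∧ dx_j = sgn(permutation) dx_{(a)} ∧ dx_{(b)} ∧ dx_{(c)} with (a < b < c) sorted:
  d(y*(2*w - 3*x)) includes (∂/∂w)(y*(2*w - 3*x)) dw = (2*y) dw, which multiplied by dx ∧ dy gives (2*y) dx ∧ dy ∧ dw
  d(w*z + x*y + 3*y*z) includes (∂/∂y)(w*z + x*y + 3*y*z) dy = (x + 3*z) dy, which multiplied by dx ∧ dz gives (-x - 3*z) dx ∧ dy ∧ dz
  d(w*z + x*y + 3*y*z) includes (∂/∂w)(w*z + x*y + 3*y*z) dw = (z) dw, which multiplied by dx ∧ dz gives (z) dx ∧ dz ∧ dw
  d(z) includes (∂/∂z)(z) dz = (1) dz, which multiplied by dx ∧ dw gives (-1) dx ∧ dz ∧ dw
  d(x*(2*w + 3*y - z)) includes (∂/∂x)(x*(2*w + 3*y - z)) dx = (2*w + 3*y - z) dx, which multiplied by dy ∧ dz gives (2*w + 3*y - z) dx ∧ dy ∧ dz
  d(x*(2*w + 3*y - z)) includes (∂/∂w)(x*(2*w + 3*y - z)) dw = (2*x) dw, which multiplied by dy ∧ dz gives (2*x) dy ∧ dz ∧ dw
  d(w*x) includes (∂/∂x)(w*x) dx = (w) dx, which multiplied by dz ∧ dw gives (w) dx ∧ dz ∧ dw
Collecting like 3-forms: d(omega) = (2*y) dx ∧ dy ∧ dw + (2*w - x + 3*y - 4*z) dx ∧ dy ∧ dz + (w + z - 1) dx ∧ dz ∧ dw + (2*x) dy ∧ dz ∧ dw.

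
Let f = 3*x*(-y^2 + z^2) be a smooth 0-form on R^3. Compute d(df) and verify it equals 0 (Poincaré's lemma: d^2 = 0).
d(df) = 0

Step 1: df = sum_i (∂f/∂x_i) dx_i = (-3*y^2 + 3*z^2) dx + (-6*x*y) dy + (6*x*z) dz.
Step 2: Apply d again. Using the 1-form formula, the coefficient of dx ∧ dy in d(df) is ∂^2 f/∂x ∂y - ∂^2 f/∂y ∂x = (-6*y) - (-6*y) = 0 (equality of mixed partials for smooth f).
Similarly for dx ∧ dz and dy ∧ dz — all coefficients vanish. So d(df) = 0.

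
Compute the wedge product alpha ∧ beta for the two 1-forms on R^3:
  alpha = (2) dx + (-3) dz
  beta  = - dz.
alpha ∧ beta = (-2) dx ∧ dz

Distribute the wedge, using dx_i ∧ dx_j = -dx_j ∧ dx_i and dx_i ∧ dx_i = 0. For each pair (i, j) with i < j, the coefficient of dx_i ∧ dx_j in alpha ∧ beta is (alpha_i * beta_j - alpha_j * beta_i). Collecting: alpha ∧ beta = (-2) dx ∧ dz.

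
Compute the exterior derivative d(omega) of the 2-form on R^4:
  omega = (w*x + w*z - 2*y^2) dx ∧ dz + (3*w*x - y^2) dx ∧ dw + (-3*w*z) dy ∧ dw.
d(omega) = (4*y) dx ∧ dy ∧ dz + (x + z) dx ∧ dz ∧ dw + (2*y) dx ∧ dy ∧ dw + (3*w) dy ∧ dz ∧ dw

For a 2-form omega = sum_{i<j} g_{ij} dx_i ∧ dx_j, the exterior derivative is
  d(omega) = sum_{i<j} d(g_{ij}) ∧ dx_i ∧ dx_j = sum_{i<j, k} (∂g_{ij}/∂x_k) dx_k ∧ dx_i ∧ dx_j.
Expand each term, using dx_k ∧ dx_i ∧ dx_j = sgn(permutation) dx_{(a)} ∧ dx_{(b)} ∧ dx_{(c)} with (a < b < c) sorted:
  d(w*x + w*z - 2*y^2) includes (∂/∂y)(w*x + w*z - 2*y^2) dy = (-4*y) dy, which multiplied by dx ∧ dz gives (4*y) dx ∧ dy ∧ dz
  d(w*x + w*z - 2*y^2) includes (∂/∂w)(w*x + w*z - 2*y^2) dw = (x + z) dw, which multiplied by dx ∧ dz gives (x + z) dx ∧ dz ∧ dw
  d(3*w*x - y^2) includes (∂/∂y)(3*w*x - y^2) dy = (-2*y) dy, which multiplied by dx ∧ dw gives (2*y) dx ∧ dy ∧ dw
  d(-3*w*z) includes (∂/∂z)(-3*w*z) dz = (-3*w) dz, which multiplied by dy ∧ dw gives (3*w) dy ∧ dz ∧ dw
Collecting like 3-forms: d(omega) = (4*y) dx ∧ dy ∧ dz + (x + z) dx ∧ dz ∧ dw + (2*y) dx ∧ dy ∧ dw + (3*w) dy ∧ dz ∧ dw.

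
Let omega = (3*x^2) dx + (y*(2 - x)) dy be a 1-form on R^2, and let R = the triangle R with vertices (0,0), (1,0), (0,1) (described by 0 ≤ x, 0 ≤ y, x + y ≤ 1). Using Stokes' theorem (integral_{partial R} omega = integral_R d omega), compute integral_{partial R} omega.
integral_(partial R) omega = -1/6

Stokes: integral_partial_R omega = integral_R d omega with d omega = (∂Q/∂x - ∂P/∂y) dx ∧ dy.
  ∂Q/∂x = -y
  ∂P/∂y = 0
  integrand = ∂Q/∂x - ∂P/∂y = -y.
Integrating over R: integral_0^1 integral_0^{1-x} (-y) dy dx = -1/6.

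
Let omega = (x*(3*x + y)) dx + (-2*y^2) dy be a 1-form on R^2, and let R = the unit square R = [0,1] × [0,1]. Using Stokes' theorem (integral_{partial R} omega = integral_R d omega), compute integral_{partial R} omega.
integral_(partial R) omega = -1/2

Stokes: integral_partial_R omega = integral_R d omega with d omega = (∂Q/∂x - ∂P/∂y) dx ∧ dy.
  ∂Q/∂x = 0
  ∂P/∂y = x
  integrand = ∂Q/∂x - ∂P/∂y = -x.
Integrating over R: integral_0^1 integral_0^1 (-x) dx dy = -1/2.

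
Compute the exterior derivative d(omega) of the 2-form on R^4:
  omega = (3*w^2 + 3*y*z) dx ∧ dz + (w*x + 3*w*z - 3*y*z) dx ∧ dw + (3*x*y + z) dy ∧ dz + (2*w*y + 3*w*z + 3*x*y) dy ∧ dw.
d(omega) = (3*y - 3*z) dx ∧ dy ∧ dz + (3*w + 3*y) dx ∧ dz ∧ dw + (3*y + 3*z) dx ∧ dy ∧ dw + (-3*w) dy ∧ dz ∧ dw

For a 2-form omega = sum_{i<j} g_{ij} dx_i ∧ dx_j, the exterior derivative is
  d(omega) = sum_{i<j} d(g_{ij}) ∧ dx_i ∧ dx_j = sum_{i<j, k} (∂g_{ij}/∂x_k) dx_k ∧ dx_i ∧ dx_j.
Expand each term, using dx_k ∧ dx_i ∧ dx_j = sgn(permutation) dx_{(a)} ∧ dx_{(b)} ∧ dx_{(c)} with (a < b < c) sorted:
  d(3*w^2 + 3*y*z) includes (∂/∂y)(3*w^2 + 3*y*z) dy = (3*z) dy, which multiplied by dx ∧ dz gives (-3*z) dx ∧ dy ∧ dz
  d(3*w^2 + 3*y*z) includes (∂/∂w)(3*w^2 + 3*y*z) dw = (6*w) dw, which multiplied by dx ∧ dz gives (6*w) dx ∧ dz ∧ dw
  d(w*x + 3*w*z - 3*y*z) includes (∂/∂y)(w*x + 3*w*z - 3*y*z) dy = (-3*z) dy, which multiplied by dx ∧ dw gives (3*z) dx ∧ dy ∧ dw
  d(w*x + 3*w*z - 3*y*z) includes (∂/∂z)(w*x + 3*w*z - 3*y*z) dz = (3*w - 3*y) dz, which multiplied by dx ∧ dw gives (-3*w + 3*y) dx ∧ dz ∧ dw
  d(3*x*y + z) includes (∂/∂x)(3*x*y + z) dx = (3*y) dx, which multiplied by dy ∧ dz gives (3*y) dx ∧ dy ∧ dz
  d(2*w*y + 3*w*z + 3*x*y) includes (∂/∂x)(2*w*y + 3*w*z + 3*x*y) dx = (3*y) dx, which multiplied by dy ∧ dw gives (3*y) dx ∧ dy ∧ dw
  d(2*w*y + 3*w*z + 3*x*y) includes (∂/∂z)(2*w*y + 3*w*z + 3*x*y) dz = (3*w) dz, which multiplied by dy ∧ dw gives (-3*w) dy ∧ dz ∧ dw
Collecting like 3-forms: d(omega) = (3*y - 3*z) dx ∧ dy ∧ dz + (3*w + 3*y) dx ∧ dz ∧ dw + (3*y + 3*z) dx ∧ dy ∧ dw + (-3*w) dy ∧ dz ∧ dw.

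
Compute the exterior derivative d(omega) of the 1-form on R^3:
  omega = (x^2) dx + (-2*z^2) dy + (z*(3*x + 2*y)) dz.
d(omega) = (3*z) dx ∧ dz + (6*z) dy ∧ dz

For a 1-form omega = sum_i f_i dx_i, the exterior derivative is
  d(omega) = sum_{i < j} (∂f_j/∂x_i - ∂f_i/∂x_j) dx_i ∧ dx_j.
  coefficient of dx ∧ dz: ∂f_3/∂x - ∂f_1/∂z = ∂(z*(3*x + 2*y))/∂x - ∂(x^2)/∂z = 3*z
  coefficient of dy ∧ dz: ∂f_3/∂y - ∂f_2/∂z = ∂(z*(3*x + 2*y))/∂y - ∂(-2*z^2)/∂z = 6*z
Assembling: d(omega) = (3*z) dx ∧ dz + (6*z) dy ∧ dz.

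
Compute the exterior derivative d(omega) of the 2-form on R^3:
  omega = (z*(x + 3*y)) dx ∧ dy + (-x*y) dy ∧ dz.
d(omega) = (x + 2*y) dx ∧ dy ∧ dz

For a 2-form omega = sum_{i<j} g_{ij} dx_i ∧ dx_j, the exterior derivative is
  d(omega) = sum_{i<j} d(g_{ij}) ∧ dx_i ∧ dx_j = sum_{i<j, k} (∂g_{ij}/∂x_k) dx_k ∧ dx_i ∧ dx_j.
Expand each term, using dx_k ∧ dx_i ∧ dx_j = sgn(permutation) dx_{(a)} ∧ dx_{(b)} ∧ dx_{(c)} with (a < b < c) sorted:
  d(z*(x + 3*y)) includes (∂/∂z)(z*(x + 3*y)) dz = (x + 3*y) dz, which multiplied by dx ∧ dy gives (x + 3*y) dx ∧ dy ∧ dz
  d(-x*y) includes (∂/∂x)(-x*y) dx = (-y) dx, which multiplied by dy ∧ dz gives (-y) dx ∧ dy ∧ dz
Collecting like 3-forms: d(omega) = (x + 2*y) dx ∧ dy ∧ dz.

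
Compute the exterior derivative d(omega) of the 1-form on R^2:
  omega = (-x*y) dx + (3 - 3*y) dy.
d(omega) = (x) dx ∧ dy

For a 1-form omega = sum_i f_i dx_i, the exterior derivative is
  d(omega) = sum_{i < j} (∂f_j/∂x_i - ∂f_i/∂x_j) dx_i ∧ dx_j.
  coefficient of dx ∧ dy: ∂f_2/∂x - ∂f_1/∂y = ∂(3 - 3*y)/∂x - ∂(-x*y)/∂y = x
Assembling: d(omega) = (x) dx ∧ dy.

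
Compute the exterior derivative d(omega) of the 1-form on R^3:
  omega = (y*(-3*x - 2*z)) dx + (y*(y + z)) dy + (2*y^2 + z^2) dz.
d(omega) = (3*x + 2*z) dx ∧ dy + (2*y) dx ∧ dz + (3*y) dy ∧ dz

For a 1-form omega = sum_i f_i dx_i, the exterior derivative is
  d(omega) = sum_{i < j} (∂f_j/∂x_i - ∂f_i/∂x_j) dx_i ∧ dx_j.
  coefficient of dx ∧ dy: ∂f_2/∂x - ∂f_1/∂y = ∂(y*(y + z))/∂x - ∂(y*(-3*x - 2*z))/∂y = 3*x + 2*z
  coefficient of dx ∧ dz: ∂f_3/∂x - ∂f_1/∂z = ∂(2*y^2 + z^2)/∂x - ∂(y*(-3*x - 2*z))/∂z = 2*y
  coefficient of dy ∧ dz: ∂f_3/∂y - ∂f_2/∂z = ∂(2*y^2 + z^2)/∂y - ∂(y*(y + z))/∂z = 3*y
Assembling: d(omega) = (3*x + 2*z) dx ∧ dy + (2*y) dx ∧ dz + (3*y) dy ∧ dz.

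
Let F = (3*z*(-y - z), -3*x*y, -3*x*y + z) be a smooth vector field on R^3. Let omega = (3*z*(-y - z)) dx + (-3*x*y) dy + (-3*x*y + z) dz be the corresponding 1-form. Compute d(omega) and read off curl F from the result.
d(omega) = (-3*x) dy ∧ dz + (-6*z) dz ∧ dx + (-3*y + 3*z) dx ∧ dy; curl F = (-3*x, -6*z, -3*y + 3*z)

d omega = sum_{i<j} (∂f_j/∂x_i - ∂f_i/∂x_j) dx_i ∧ dx_j. Under the identification (dy ∧ dz, dz ∧ dx, dx ∧ dy) ↔ (e_x, e_y, e_z), the coefficients are exactly the components of curl F. Compute:
  ∂R/∂y - ∂Q/∂z = (-3*x) - (0) = -3*x
  ∂P/∂z - ∂R/∂x = (-3*y - 6*z) - (-3*y) = -6*z
  ∂Q/∂x - ∂P/∂y = (-3*y) - (-3*z) = -3*y + 3*z.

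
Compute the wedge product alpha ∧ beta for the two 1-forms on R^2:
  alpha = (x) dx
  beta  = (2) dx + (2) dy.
alpha ∧ beta = (2*x) dx ∧ dy

Distribute the wedge, using dx_i ∧ dx_j = -dx_j ∧ dx_i and dx_i ∧ dx_i = 0. For each pair (i, j) with i < j, the coefficient of dx_i ∧ dx_j in alpha ∧ beta is (alpha_i * beta_j - alpha_j * beta_i). Collecting: alpha ∧ beta = (2*x) dx ∧ dy.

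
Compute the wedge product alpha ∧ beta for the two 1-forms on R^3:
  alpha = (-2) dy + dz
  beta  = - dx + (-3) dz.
alpha ∧ beta = (-2) dx ∧ dy + (6) dy ∧ dz + (1) dx ∧ dz

Distribute the wedge, using dx_i ∧ dx_j = -dx_j ∧ dx_i and dx_i ∧ dx_i = 0. For each pair (i, j) with i < j, the coefficient of dx_i ∧ dx_j in alpha ∧ beta is (alpha_i * beta_j - alpha_j * beta_i). Collecting: alpha ∧ beta = (-2) dx ∧ dy + (6) dy ∧ dz + (1) dx ∧ dz.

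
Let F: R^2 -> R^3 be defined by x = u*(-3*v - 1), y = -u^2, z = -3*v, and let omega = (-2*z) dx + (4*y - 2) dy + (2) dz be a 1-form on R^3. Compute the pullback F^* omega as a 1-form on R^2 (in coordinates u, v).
F^* omega = (8*u^3 + 4*u - 18*v^2 - 6*v) du + (-18*u*v - 6) dv

Using F^*(f dg) = (f ∘ F) d(g ∘ F), substitute each coordinate x_i by F_i(u, v) in f_i, and replace dx_i by d F_i = (∂F_i/∂u) du + (∂F_i/∂v) dv.
  For the x component: f_1(F) = 6*v; d F_1 = (-3*v - 1) du + (-3*u) dv
  For the y component: f_2(F) = -4*u^2 - 2; d F_2 = (-2*u) du + (0) dv
  For the z component: f_3(F) = 2; d F_3 = (0) du + (-3) dv
Combining and collecting du, dv coefficients:
  coeff of du: 8*u^3 + 4*u - 18*v^2 - 6*v
  coeff of dv: -18*u*v - 6
F^* omega = (8*u^3 + 4*u - 18*v^2 - 6*v) du + (-18*u*v - 6) dv.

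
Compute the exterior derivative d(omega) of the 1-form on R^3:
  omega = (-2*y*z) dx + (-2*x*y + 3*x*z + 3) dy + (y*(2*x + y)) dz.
d(omega) = (-2*y + 5*z) dx ∧ dy + (4*y) dx ∧ dz + (-x + 2*y) dy ∧ dz

For a 1-form omega = sum_i f_i dx_i, the exterior derivative is
  d(omega) = sum_{i < j} (∂f_j/∂x_i - ∂f_i/∂x_j) dx_i ∧ dx_j.
  coefficient of dx ∧ dy: ∂f_2/∂x - ∂f_1/∂y = ∂(-2*x*y + 3*x*z + 3)/∂x - ∂(-2*y*z)/∂y = -2*y + 5*z
  coefficient of dx ∧ dz: ∂f_3/∂x - ∂f_1/∂z = ∂(y*(2*x + y))/∂x - ∂(-2*y*z)/∂z = 4*y
  coefficient of dy ∧ dz: ∂f_3/∂y - ∂f_2/∂z = ∂(y*(2*x + y))/∂y - ∂(-2*x*y + 3*x*z + 3)/∂z = -x + 2*y
Assembling: d(omega) = (-2*y + 5*z) dx ∧ dy + (4*y) dx ∧ dz + (-x + 2*y) dy ∧ dz.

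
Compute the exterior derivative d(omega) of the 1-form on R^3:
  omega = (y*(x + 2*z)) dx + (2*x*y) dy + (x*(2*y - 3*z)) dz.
d(omega) = (-x + 2*y - 2*z) dx ∧ dy + (-3*z) dx ∧ dz + (2*x) dy ∧ dz

For a 1-form omega = sum_i f_i dx_i, the exterior derivative is
  d(omega) = sum_{i < j} (∂f_j/∂x_i - ∂f_i/∂x_j) dx_i ∧ dx_j.
  coefficient of dx ∧ dy: ∂f_2/∂x - ∂f_1/∂y = ∂(2*x*y)/∂x - ∂(y*(x + 2*z))/∂y = -x + 2*y - 2*z
  coefficient of dx ∧ dz: ∂f_3/∂x - ∂f_1/∂z = ∂(x*(2*y - 3*z))/∂x - ∂(y*(x + 2*z))/∂z = -3*z
  coefficient of dy ∧ dz: ∂f_3/∂y - ∂f_2/∂z = ∂(x*(2*y - 3*z))/∂y - ∂(2*x*y)/∂z = 2*x
Assembling: d(omega) = (-x + 2*y - 2*z) dx ∧ dy + (-3*z) dx ∧ dz + (2*x) dy ∧ dz.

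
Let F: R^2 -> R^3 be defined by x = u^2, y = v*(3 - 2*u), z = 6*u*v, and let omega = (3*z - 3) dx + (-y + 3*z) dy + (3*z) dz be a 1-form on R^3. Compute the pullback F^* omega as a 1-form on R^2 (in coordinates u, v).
F^* omega = (36*u^2*v + 68*u*v^2 - 6*u + 6*v^2) du + (v*(68*u^2 + 66*u - 9)) dv

Using F^*(f dg) = (f ∘ F) d(g ∘ F), substitute each coordinate x_i by F_i(u, v) in f_i, and replace dx_i by d F_i = (∂F_i/∂u) du + (∂F_i/∂v) dv.
  For the x component: f_1(F) = 18*u*v - 3; d F_1 = (2*u) du + (0) dv
  For the y component: f_2(F) = v*(20*u - 3); d F_2 = (-2*v) du + (3 - 2*u) dv
  For the z component: f_3(F) = 18*u*v; d F_3 = (6*v) du + (6*u) dv
Combining and collecting du, dv coefficients:
  coeff of du: 36*u^2*v + 68*u*v^2 - 6*u + 6*v^2
  coeff of dv: v*(68*u^2 + 66*u - 9)
F^* omega = (36*u^2*v + 68*u*v^2 - 6*u + 6*v^2) du + (v*(68*u^2 + 66*u - 9)) dv.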